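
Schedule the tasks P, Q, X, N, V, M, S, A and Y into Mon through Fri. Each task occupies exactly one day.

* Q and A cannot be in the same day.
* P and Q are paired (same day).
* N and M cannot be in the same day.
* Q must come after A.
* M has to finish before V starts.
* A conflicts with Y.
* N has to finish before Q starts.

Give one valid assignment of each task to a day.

Q=Tue, A=Mon, N=Mon, M=Tue, S=Mon, Y=Tue, X=Mon, P=Tue, V=Wed

Checking: A(Mon) before Q(Tue); M(Tue) before V(Wed); N(Mon) before Q(Tue); Q(Tue) != A(Mon); N(Mon) != M(Tue); A(Mon) != Y(Tue); P = Q = Tue.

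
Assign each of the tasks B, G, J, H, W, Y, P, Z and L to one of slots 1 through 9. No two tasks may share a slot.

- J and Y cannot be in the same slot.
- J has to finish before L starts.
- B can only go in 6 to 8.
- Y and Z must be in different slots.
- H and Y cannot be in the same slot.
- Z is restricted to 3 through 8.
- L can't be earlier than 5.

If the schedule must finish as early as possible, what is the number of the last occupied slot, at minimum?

The precedence chain requires at least 2 distinct slots.
With at most 1 per slot and 9 tasks, at least 9 slots are needed.
B can't be placed before 6, so the schedule must run through at least slot 6.
9 works (last occupied slot: 9): for example Y -> 8; Z -> 3; B -> 6; P -> 9; G -> 2; J -> 1; H -> 4; W -> 7; L -> 5.

slot 9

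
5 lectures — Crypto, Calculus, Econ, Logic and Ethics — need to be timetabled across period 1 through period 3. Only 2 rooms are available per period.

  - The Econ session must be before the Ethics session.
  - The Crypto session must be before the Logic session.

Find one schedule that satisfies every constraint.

Ethics -> period 2, Logic -> period 2, Crypto -> period 1, Calculus -> period 3, Econ -> period 1

Checking: Econ(period 1) before Ethics(period 2); Crypto(period 1) before Logic(period 2); max 2 per period (cap 2).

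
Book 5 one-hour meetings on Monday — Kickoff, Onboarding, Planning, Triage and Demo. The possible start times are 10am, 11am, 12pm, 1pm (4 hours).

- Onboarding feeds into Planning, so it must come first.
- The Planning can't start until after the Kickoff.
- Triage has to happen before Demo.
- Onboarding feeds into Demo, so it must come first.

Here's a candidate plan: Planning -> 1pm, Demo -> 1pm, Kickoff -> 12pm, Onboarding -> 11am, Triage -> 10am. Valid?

Yes

Onboarding feeds into Demo, so it must come first — holds.
Triage has to happen before Demo — holds.
Onboarding feeds into Planning, so it must come first — holds.
The Planning can't start until after the Kickoff — holds.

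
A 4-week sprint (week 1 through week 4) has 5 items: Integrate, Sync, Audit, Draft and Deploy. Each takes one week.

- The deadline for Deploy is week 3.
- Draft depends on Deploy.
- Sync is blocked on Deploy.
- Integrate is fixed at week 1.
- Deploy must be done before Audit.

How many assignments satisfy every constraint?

36

Splitting on Sync: it can be week 2 (9), week 3 (13), week 4 (14). Listing each branch's schedules as (Integrate, Audit, Draft, Deploy) by week number:
Sync=week 2: (1,2,2,1) (1,2,3,1) (1,2,4,1) (1,3,2,1) (1,3,3,1) (1,3,4,1) (1,4,2,1) (1,4,3,1) (1,4,4,1) — 9.
Sync=week 3: (1,2,2,1) (1,2,3,1) (1,2,4,1) (1,3,2,1) (1,3,3,1) (1,3,3,2) (1,3,4,1) (1,3,4,2) (1,4,2,1) (1,4,3,1) (1,4,3,2) (1,4,4,1) (1,4,4,2) — 13.
Sync=week 4: (1,2,2,1) (1,2,3,1) (1,2,4,1) (1,3,2,1) (1,3,3,1) (1,3,3,2) (1,3,4,1) (1,3,4,2) (1,4,2,1) (1,4,3,1) (1,4,3,2) (1,4,4,1) (1,4,4,2) (1,4,4,3) — 14.
Summing: 9 + 13 + 14 = 36.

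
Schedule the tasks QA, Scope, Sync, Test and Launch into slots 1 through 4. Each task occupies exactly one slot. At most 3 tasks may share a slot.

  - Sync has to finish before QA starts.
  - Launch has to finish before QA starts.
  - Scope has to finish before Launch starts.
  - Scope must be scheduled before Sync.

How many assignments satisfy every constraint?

24

Splitting on QA: it can be 3 (4), 4 (20). Listing each branch's schedules as (Scope, Sync, Test, Launch):
QA=3: (1,2,1,2) (1,2,2,2) (1,2,3,2) (1,2,4,2) — 4.
QA=4: (1,2,1,2) (1,2,1,3) (1,2,2,2) (1,2,2,3) (1,2,3,2) (1,2,3,3) (1,2,4,2) (1,2,4,3) (1,3,1,2) (1,3,1,3) (1,3,2,2) (1,3,2,3) (1,3,3,2) (1,3,3,3) (1,3,4,2) (1,3,4,3) (2,3,1,3) (2,3,2,3) (2,3,3,3) (2,3,4,3) — 20.
Summing: 4 + 20 = 24.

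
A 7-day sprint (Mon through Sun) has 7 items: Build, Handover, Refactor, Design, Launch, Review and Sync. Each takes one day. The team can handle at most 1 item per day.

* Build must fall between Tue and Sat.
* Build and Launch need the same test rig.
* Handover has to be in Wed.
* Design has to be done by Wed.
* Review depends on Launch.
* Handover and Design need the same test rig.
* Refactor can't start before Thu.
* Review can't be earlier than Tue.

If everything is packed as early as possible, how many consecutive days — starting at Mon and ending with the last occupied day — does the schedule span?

The precedence chain requires at least 2 distinct days.
With at most 1 per day and 7 tasks, at least 7 days are needed.
Refactor can't be placed before Thu — that is day 4 counting from Mon — so the schedule must run through at least 4 days.
7 works (last occupied day: Sun): for example Review -> Sat; Build -> Tue; Design -> Mon; Launch -> Fri; Refactor -> Thu; Handover -> Wed; Sync -> Sun.

7 days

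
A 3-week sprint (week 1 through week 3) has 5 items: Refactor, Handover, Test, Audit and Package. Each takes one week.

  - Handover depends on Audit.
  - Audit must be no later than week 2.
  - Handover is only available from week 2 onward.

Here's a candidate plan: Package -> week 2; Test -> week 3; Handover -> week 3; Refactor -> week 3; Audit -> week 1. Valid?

Audit must be no later than week 2 — holds.
Handover depends on Audit — holds.
Handover is only available from week 2 onward — holds.

Yes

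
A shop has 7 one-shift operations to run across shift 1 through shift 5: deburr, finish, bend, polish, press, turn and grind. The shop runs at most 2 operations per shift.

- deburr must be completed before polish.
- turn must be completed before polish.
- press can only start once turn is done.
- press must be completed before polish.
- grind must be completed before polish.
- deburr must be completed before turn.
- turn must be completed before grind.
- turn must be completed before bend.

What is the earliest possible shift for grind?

Precedence pushes grind to at least shift 3; downstream work caps grind at shift 4.
grind at shift 3 is achievable: grind=shift 3; deburr=shift 1; press=shift 3; finish=shift 1; polish=shift 4; bend=shift 4; turn=shift 2.

shift 3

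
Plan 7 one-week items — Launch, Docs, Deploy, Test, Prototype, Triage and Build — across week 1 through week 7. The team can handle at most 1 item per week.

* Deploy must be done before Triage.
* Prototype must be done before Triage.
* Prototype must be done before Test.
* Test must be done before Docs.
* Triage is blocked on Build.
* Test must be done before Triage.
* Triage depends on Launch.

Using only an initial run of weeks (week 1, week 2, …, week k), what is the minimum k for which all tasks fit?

7

The precedence chain requires at least 3 distinct weeks.
With at most 1 per week and 7 tasks, at least 7 weeks are needed.
7 works (last occupied week: week 7): for example Test in week 2; Build in week 5; Docs in week 7; Prototype in week 1; Launch in week 3; Deploy in week 4; Triage in week 6.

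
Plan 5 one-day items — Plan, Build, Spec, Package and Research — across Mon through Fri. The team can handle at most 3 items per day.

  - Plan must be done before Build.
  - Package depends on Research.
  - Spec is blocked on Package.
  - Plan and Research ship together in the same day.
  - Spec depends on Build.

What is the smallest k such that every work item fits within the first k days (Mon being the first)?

The precedence chain requires at least 3 distinct days.
With at most 3 per day and 5 work items, at least 2 days are needed.
3 works (last occupied day: Wed): for example Plan -> Mon, Package -> Tue, Build -> Tue, Research -> Mon, Spec -> Wed.

3 days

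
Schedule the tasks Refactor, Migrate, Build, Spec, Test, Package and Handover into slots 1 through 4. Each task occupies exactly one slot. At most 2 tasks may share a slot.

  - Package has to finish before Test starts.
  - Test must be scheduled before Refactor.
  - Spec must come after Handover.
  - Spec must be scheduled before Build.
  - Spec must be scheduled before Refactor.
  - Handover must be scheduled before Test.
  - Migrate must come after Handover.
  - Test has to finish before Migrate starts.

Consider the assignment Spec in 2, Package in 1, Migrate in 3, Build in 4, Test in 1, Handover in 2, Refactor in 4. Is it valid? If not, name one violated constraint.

No — it violates: Handover must be scheduled before Test

Migrate must come after Handover — holds.
Test has to finish before Migrate starts — holds.
Handover must be scheduled before Test — violated.
Test must be scheduled before Refactor — holds.
Spec must be scheduled before Refactor — holds.
Spec must come after Handover — violated.
Spec must be scheduled before Build — holds.
Package has to finish before Test starts — violated.
At most 2 tasks may share a slot — holds.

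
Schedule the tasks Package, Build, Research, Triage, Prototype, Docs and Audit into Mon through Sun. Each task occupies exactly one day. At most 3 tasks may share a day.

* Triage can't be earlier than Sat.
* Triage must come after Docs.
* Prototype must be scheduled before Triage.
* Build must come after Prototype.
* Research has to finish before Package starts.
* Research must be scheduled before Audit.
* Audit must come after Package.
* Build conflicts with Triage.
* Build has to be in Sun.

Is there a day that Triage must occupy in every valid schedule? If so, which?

Triage's window is Sat–Sun.
Build is fixed at Sun, and Triage can't share a day with Build.
So Triage must be Sat.

Sat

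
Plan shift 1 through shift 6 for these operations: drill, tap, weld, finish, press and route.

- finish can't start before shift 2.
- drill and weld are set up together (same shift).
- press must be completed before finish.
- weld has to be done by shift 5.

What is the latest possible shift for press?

Downstream work caps press at shift 5.
press at shift 5 is achievable: weld -> shift 1, route -> shift 1, press -> shift 5, drill -> shift 1, tap -> shift 1, finish -> shift 6.

shift 5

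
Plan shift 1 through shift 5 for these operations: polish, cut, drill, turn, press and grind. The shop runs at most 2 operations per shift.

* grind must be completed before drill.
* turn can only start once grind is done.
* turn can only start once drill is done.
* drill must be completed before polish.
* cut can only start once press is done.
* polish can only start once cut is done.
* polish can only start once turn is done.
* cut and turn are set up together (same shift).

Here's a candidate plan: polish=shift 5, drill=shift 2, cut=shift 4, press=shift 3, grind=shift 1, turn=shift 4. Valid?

The shop runs at most 2 operations per shift — holds.
turn can only start once grind is done — holds.
polish can only start once turn is done — holds.
turn can only start once drill is done — holds.
cut can only start once press is done — holds.
polish can only start once cut is done — holds.
drill must be completed before polish — holds.
grind must be completed before drill — holds.
cut and turn are set up together (same shift) — holds.

Valid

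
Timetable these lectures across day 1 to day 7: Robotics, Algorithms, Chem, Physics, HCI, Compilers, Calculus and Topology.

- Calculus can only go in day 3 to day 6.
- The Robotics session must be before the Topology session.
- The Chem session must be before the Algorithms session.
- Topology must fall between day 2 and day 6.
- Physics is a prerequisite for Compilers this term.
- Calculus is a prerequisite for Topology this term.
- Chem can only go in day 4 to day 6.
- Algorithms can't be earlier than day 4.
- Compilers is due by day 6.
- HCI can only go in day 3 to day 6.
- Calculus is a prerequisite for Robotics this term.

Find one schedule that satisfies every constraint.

Physics -> day 1; Calculus -> day 3; Compilers -> day 2; Algorithms -> day 5; Chem -> day 4; Robotics -> day 4; Topology -> day 5; HCI -> day 3

Checking: Robotics(day 4) before Topology(day 5); Calculus(day 3) before Topology(day 5); Chem(day 4) before Algorithms(day 5); Physics(day 1) before Compilers(day 2); Calculus(day 3) before Robotics(day 4); Compilers=day 2 in [day 1,day 6]; Calculus=day 3 in [day 3,day 6]; Algorithms=day 5 in [day 4,day 7]; Topology=day 5 in [day 2,day 6]; HCI=day 3 in [day 3,day 6]; Chem=day 4 in [day 4,day 6].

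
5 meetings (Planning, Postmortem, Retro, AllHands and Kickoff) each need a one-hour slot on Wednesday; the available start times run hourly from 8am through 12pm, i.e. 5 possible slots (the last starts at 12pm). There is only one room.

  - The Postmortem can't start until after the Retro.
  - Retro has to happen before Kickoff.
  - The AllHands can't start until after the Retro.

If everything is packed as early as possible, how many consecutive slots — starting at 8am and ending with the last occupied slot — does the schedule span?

The precedence chain requires at least 2 distinct slots.
With at most 1 per slot and 5 meetings, at least 5 slots are needed.
5 works (last occupied slot: 12pm): for example Planning=12pm, Kickoff=11am, AllHands=10am, Retro=8am, Postmortem=9am.

5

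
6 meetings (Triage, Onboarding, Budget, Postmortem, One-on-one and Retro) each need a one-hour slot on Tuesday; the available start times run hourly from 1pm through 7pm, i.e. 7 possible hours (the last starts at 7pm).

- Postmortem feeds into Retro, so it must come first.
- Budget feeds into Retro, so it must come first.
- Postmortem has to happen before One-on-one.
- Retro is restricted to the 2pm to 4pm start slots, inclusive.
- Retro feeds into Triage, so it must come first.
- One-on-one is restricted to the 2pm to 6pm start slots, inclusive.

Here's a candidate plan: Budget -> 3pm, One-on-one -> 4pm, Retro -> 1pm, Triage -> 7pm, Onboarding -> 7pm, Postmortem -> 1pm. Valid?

Postmortem has to happen before One-on-one — holds.
One-on-one is restricted to the 2pm to 6pm start slots, inclusive — holds.
Postmortem feeds into Retro, so it must come first — violated.
Budget feeds into Retro, so it must come first — violated.
Retro is restricted to the 2pm to 4pm start slots, inclusive — violated.
Retro feeds into Triage, so it must come first — holds.

No — it violates: Budget feeds into Retro, so it must come first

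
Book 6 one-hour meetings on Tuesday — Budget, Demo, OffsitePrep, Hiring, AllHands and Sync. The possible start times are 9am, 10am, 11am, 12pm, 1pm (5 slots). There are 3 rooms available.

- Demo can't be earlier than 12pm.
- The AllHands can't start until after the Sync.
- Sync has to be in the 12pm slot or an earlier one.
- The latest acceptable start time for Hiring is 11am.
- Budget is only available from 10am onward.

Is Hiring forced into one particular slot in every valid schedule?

Hiring can be 9am (e.g. AllHands -> 10am, Budget -> 10am, Hiring -> 9am, OffsitePrep -> 9am, Demo -> 12pm, Sync -> 9am) or 10am (e.g. OffsitePrep in 9am, AllHands in 10am, Budget in 10am, Sync in 9am, Hiring in 10am, Demo in 12pm).

No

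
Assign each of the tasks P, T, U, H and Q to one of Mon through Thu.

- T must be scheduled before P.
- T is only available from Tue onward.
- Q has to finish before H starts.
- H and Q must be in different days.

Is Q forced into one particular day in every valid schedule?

Q can be Mon (e.g. H=Tue, U=Mon, P=Wed, T=Tue, Q=Mon) or Tue (e.g. Q in Tue; T in Tue; U in Mon; H in Wed; P in Wed).

No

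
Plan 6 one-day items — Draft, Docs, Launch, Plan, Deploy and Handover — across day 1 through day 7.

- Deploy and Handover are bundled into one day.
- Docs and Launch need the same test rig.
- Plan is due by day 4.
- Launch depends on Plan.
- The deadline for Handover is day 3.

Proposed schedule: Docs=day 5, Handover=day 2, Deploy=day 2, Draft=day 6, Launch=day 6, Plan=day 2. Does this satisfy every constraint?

Valid

Plan is due by day 4 — holds.
Launch depends on Plan — holds.
Docs and Launch need the same test rig — holds.
The deadline for Handover is day 3 — holds.
Deploy and Handover are bundled into one day — holds.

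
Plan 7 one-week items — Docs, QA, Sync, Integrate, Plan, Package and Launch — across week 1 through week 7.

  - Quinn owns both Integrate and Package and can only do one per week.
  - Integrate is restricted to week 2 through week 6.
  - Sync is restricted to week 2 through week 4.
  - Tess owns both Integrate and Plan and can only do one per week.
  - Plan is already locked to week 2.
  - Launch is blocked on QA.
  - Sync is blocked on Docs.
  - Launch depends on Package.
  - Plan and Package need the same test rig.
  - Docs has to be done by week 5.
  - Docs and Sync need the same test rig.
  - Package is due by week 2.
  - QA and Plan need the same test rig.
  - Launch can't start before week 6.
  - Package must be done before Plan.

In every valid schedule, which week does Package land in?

Package's window is week 1–week 2.
Plan is fixed at week 2, and Package can't share a week with Plan.
So Package must be week 1.

week 1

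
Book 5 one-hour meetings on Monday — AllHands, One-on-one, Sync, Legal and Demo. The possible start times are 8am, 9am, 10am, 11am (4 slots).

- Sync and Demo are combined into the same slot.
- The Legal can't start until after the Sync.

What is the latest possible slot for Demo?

10am

Demo must be in the same slot as Sync, which can't be after 10am, so Demo is at most 10am.
Demo at 10am is achievable: AllHands -> 8am; Sync -> 10am; Demo -> 10am; One-on-one -> 8am; Legal -> 11am.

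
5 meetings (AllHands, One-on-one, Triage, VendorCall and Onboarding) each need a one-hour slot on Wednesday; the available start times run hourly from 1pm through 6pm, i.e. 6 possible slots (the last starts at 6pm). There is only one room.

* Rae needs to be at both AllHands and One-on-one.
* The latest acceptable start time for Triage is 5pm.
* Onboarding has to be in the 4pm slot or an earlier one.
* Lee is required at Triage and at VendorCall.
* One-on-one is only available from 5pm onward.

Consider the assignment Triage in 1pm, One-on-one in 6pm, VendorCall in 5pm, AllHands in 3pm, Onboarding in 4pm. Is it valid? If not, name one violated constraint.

Yes, all constraints hold

There is only one room — holds.
One-on-one is only available from 5pm onward — holds.
Rae needs to be at both AllHands and One-on-one — holds.
Onboarding has to be in the 4pm slot or an earlier one — holds.
The latest acceptable start time for Triage is 5pm — holds.
Lee is required at Triage and at VendorCall — holds.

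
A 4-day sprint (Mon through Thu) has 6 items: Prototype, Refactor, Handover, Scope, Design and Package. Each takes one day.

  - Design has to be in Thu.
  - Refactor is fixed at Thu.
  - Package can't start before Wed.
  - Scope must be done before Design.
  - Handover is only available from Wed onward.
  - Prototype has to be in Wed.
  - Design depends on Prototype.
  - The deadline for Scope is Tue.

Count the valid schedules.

8

Splitting on Handover: it can be Wed (4), Thu (4). Listing each branch's schedules as (Prototype, Refactor, Scope, Design, Package):
Handover=Wed: (Wed,Thu,Mon,Thu,Wed) (Wed,Thu,Mon,Thu,Thu) (Wed,Thu,Tue,Thu,Wed) (Wed,Thu,Tue,Thu,Thu) — 4.
Handover=Thu: (Wed,Thu,Mon,Thu,Wed) (Wed,Thu,Mon,Thu,Thu) (Wed,Thu,Tue,Thu,Wed) (Wed,Thu,Tue,Thu,Thu) — 4.
Summing: 4 + 4 = 8.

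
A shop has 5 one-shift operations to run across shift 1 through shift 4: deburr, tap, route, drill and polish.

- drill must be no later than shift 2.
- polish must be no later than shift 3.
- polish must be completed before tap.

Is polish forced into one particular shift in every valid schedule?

polish can be shift 1 (e.g. tap -> shift 2, drill -> shift 1, route -> shift 1, polish -> shift 1, deburr -> shift 1) or shift 2 (e.g. tap=shift 3, route=shift 1, deburr=shift 1, polish=shift 2, drill=shift 1).

No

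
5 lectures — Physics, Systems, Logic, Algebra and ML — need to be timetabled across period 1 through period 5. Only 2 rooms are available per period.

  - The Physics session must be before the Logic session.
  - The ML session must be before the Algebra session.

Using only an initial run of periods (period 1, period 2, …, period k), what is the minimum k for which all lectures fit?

3

The precedence chain requires at least 2 distinct periods.
With at most 2 per period and 5 lectures, at least 3 periods are needed.
3 works (last occupied period: period 3): for example Systems=period 3, Physics=period 1, Logic=period 2, Algebra=period 2, ML=period 1.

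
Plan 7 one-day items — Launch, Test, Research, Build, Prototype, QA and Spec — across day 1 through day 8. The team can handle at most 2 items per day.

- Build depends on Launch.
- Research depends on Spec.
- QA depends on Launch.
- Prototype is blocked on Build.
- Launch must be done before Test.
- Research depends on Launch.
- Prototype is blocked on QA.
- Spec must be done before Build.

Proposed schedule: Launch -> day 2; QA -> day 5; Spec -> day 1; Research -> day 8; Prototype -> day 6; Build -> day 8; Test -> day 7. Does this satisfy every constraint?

The team can handle at most 2 items per day — holds.
Spec must be done before Build — holds.
Prototype is blocked on Build — violated.
Launch must be done before Test — holds.
Prototype is blocked on QA — holds.
Build depends on Launch — holds.
QA depends on Launch — holds.
Research depends on Launch — holds.
Research depends on Spec — holds.

No — it violates: Prototype is blocked on Build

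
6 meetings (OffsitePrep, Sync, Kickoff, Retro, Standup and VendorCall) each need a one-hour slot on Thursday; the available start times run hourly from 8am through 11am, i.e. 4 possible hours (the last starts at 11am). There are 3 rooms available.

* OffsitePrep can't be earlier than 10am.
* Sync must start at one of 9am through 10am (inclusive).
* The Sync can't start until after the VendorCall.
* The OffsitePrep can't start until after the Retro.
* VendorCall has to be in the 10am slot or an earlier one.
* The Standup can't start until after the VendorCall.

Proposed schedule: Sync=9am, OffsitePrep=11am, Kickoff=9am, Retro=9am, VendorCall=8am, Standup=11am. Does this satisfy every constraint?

Yes

The Standup can't start until after the VendorCall — holds.
The OffsitePrep can't start until after the Retro — holds.
OffsitePrep can't be earlier than 10am — holds.
There are 3 rooms available — holds.
VendorCall has to be in the 10am slot or an earlier one — holds.
Sync must start at one of 9am through 10am (inclusive) — holds.
The Sync can't start until after the VendorCall — holds.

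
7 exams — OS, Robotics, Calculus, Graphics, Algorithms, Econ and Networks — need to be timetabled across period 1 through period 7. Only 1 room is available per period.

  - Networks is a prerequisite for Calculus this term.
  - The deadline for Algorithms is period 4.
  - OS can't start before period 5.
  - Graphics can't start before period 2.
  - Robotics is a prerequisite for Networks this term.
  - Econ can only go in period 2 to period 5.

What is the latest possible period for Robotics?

period 4

Downstream work caps Robotics at period 5.
Robotics at period 4 is achievable: Networks=period 6; Robotics=period 4; Calculus=period 7; Econ=period 2; Algorithms=period 1; OS=period 5; Graphics=period 3.
Nothing later works — the capacity limit rule out every period after period 4.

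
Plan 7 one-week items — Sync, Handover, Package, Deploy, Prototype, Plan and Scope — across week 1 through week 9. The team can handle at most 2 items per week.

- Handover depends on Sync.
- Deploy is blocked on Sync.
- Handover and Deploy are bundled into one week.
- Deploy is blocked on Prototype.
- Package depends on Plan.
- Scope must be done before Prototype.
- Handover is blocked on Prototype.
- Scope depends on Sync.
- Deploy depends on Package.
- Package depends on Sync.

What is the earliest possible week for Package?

Precedence pushes Package to at least week 2; downstream work caps Package at week 8.
Package at week 2 is achievable: Prototype in week 3, Deploy in week 4, Plan in week 1, Sync in week 1, Scope in week 2, Handover in week 4, Package in week 2.

week 2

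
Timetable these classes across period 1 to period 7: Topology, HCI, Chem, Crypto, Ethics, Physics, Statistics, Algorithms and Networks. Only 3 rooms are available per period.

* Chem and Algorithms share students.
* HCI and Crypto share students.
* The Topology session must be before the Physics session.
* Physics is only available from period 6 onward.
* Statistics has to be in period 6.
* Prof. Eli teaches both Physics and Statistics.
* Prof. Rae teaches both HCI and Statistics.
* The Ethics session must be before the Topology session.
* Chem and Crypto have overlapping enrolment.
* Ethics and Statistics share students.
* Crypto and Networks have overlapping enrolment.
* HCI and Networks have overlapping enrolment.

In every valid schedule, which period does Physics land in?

Physics's window is period 6–period 7.
Statistics is fixed at period 6, and Physics can't share a period with Statistics.
So Physics must be period 7.

period 7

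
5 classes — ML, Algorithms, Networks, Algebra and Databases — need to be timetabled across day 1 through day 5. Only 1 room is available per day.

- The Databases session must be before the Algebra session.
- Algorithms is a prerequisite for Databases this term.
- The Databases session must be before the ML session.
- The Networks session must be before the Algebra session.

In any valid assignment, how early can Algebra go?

day 4

Precedence pushes Algebra to at least day 3.
Algebra at day 4 is achievable: Algorithms=day 1; Algebra=day 4; Networks=day 3; ML=day 5; Databases=day 2.
Nothing earlier works — the capacity limit rule out every day before day 4.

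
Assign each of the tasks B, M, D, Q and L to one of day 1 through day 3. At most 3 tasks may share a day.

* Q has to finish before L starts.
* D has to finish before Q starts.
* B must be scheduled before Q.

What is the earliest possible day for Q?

day 2

Precedence pushes Q to at least day 2; downstream work caps Q at day 2.
Q at day 2 is achievable: M=day 1; D=day 1; L=day 3; B=day 1; Q=day 2.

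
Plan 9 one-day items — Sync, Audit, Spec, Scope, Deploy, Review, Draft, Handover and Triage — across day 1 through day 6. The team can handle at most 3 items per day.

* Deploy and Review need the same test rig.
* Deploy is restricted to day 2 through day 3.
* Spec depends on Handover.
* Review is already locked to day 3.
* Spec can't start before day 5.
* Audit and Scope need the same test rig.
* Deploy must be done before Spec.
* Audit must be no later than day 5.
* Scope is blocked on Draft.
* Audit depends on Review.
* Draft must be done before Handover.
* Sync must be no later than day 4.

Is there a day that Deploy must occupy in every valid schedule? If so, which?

day 2

Deploy's window is day 2–day 3.
Review is fixed at day 3, and Deploy can't share a day with Review.
So Deploy must be day 2.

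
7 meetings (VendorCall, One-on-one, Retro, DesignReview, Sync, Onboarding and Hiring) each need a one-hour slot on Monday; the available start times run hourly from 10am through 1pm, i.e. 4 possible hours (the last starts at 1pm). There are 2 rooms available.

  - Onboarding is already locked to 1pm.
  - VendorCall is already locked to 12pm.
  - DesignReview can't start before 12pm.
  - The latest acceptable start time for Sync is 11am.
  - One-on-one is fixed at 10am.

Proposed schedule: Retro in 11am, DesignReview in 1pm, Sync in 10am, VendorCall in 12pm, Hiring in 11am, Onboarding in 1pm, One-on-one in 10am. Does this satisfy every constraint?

VendorCall is already locked to 12pm — holds.
There are 2 rooms available — holds.
Onboarding is already locked to 1pm — holds.
One-on-one is fixed at 10am — holds.
The latest acceptable start time for Sync is 11am — holds.
DesignReview can't start before 12pm — holds.

Yes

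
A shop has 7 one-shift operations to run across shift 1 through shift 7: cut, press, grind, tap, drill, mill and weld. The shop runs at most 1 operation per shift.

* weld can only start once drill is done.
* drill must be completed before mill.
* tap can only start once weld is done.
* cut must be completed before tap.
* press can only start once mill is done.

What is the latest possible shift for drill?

Downstream work caps drill at shift 5.
drill at shift 3 is achievable: weld in shift 4; mill in shift 6; tap in shift 5; press in shift 7; cut in shift 1; drill in shift 3; grind in shift 2.
Nothing later works — the capacity limit rule out every shift after shift 3.

shift 3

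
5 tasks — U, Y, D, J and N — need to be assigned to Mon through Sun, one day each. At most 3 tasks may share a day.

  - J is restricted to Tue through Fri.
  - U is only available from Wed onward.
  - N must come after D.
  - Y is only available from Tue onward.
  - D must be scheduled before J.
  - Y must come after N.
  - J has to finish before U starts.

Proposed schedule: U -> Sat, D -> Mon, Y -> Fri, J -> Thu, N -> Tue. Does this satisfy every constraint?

Valid

Y must come after N — holds.
At most 3 tasks may share a day — holds.
J has to finish before U starts — holds.
Y is only available from Tue onward — holds.
D must be scheduled before J — holds.
J is restricted to Tue through Fri — holds.
U is only available from Wed onward — holds.
N must come after D — holds.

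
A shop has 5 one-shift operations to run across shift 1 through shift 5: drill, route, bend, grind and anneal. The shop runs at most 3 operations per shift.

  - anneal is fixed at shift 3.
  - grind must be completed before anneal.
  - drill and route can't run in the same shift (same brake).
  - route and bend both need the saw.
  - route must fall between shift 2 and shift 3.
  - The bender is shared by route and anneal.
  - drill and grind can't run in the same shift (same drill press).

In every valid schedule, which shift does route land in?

route's window is shift 2–shift 3.
anneal is fixed at shift 3, and route can't share a shift with anneal.
So route must be shift 2.

shift 2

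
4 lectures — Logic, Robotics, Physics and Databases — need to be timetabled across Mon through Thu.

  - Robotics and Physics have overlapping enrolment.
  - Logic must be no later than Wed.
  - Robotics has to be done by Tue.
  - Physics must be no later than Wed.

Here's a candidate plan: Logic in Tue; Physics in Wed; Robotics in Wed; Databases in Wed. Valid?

No — it violates: Robotics has to be done by Tue

Robotics has to be done by Tue — violated.
Physics must be no later than Wed — holds.
Robotics and Physics have overlapping enrolment — violated.
Logic must be no later than Wed — holds.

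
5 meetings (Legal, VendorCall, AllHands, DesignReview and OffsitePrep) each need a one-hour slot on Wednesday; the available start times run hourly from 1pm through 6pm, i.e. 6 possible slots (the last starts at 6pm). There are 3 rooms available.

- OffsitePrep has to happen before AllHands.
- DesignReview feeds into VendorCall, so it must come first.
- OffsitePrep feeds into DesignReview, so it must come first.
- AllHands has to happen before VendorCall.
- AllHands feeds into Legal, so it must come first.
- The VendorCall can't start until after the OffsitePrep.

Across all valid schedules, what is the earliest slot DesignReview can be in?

Precedence pushes DesignReview to at least 2pm; downstream work caps DesignReview at 5pm.
DesignReview at 2pm is achievable: DesignReview=2pm; AllHands=2pm; Legal=3pm; OffsitePrep=1pm; VendorCall=3pm.

2pm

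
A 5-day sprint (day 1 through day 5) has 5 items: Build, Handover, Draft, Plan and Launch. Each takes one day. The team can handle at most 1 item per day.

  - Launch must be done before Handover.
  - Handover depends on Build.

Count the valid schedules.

Splitting on Build: it can be day 1 (12), day 2 (12), day 3 (10), day 4 (6). Listing each branch's schedules as (Handover, Draft, Plan, Launch) by day number:
Build=day 1: (3,4,5,2) (3,5,4,2) (4,2,5,3) (4,3,5,2) (4,5,2,3) (4,5,3,2) (5,2,3,4) (5,2,4,3) (5,3,2,4) (5,3,4,2) (5,4,2,3) (5,4,3,2) — 12.
Build=day 2: (3,4,5,1) (3,5,4,1) (4,1,5,3) (4,3,5,1) (4,5,1,3) (4,5,3,1) (5,1,3,4) (5,1,4,3) (5,3,1,4) (5,3,4,1) (5,4,1,3) (5,4,3,1) — 12.
Build=day 3: (4,1,5,2) (4,2,5,1) (4,5,1,2) (4,5,2,1) (5,1,2,4) (5,1,4,2) (5,2,1,4) (5,2,4,1) (5,4,1,2) (5,4,2,1) — 10.
Build=day 4: (5,1,2,3) (5,1,3,2) (5,2,1,3) (5,2,3,1) (5,3,1,2) (5,3,2,1) — 6.
Summing: 12 + 12 + 10 + 6 = 40.

40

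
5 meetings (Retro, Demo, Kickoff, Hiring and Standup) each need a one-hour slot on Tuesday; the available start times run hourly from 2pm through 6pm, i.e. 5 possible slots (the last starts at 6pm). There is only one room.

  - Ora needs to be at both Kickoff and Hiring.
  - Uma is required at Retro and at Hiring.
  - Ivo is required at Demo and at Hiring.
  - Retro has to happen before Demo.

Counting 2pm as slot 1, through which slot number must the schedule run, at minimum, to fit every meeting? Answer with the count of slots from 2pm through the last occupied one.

The precedence chain requires at least 2 distinct slots.
With at most 1 per slot and 5 meetings, at least 5 slots are needed.
5 works (last occupied slot: 6pm): for example Kickoff -> 4pm; Demo -> 3pm; Hiring -> 5pm; Standup -> 6pm; Retro -> 2pm.

5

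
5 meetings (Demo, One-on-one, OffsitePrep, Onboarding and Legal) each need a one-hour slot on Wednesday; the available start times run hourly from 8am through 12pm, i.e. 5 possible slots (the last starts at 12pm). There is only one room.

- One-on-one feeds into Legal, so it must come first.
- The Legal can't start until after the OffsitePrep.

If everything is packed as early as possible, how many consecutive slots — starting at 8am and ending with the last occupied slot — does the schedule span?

The precedence chain requires at least 2 distinct slots.
With at most 1 per slot and 5 meetings, at least 5 slots are needed.
5 works (last occupied slot: 12pm): for example OffsitePrep in 9am; Demo in 11am; Onboarding in 12pm; One-on-one in 8am; Legal in 10am.

5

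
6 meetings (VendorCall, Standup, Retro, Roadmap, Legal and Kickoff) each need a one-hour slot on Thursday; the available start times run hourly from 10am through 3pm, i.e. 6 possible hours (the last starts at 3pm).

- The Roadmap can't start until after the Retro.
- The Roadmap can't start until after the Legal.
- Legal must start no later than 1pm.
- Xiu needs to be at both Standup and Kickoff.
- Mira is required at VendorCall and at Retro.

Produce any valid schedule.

Legal=10am; Retro=10am; Roadmap=11am; VendorCall=11am; Kickoff=11am; Standup=10am

Checking: Retro(10am) before Roadmap(11am); Legal(10am) before Roadmap(11am); VendorCall(11am) != Retro(10am); Standup(10am) != Kickoff(11am); Legal=10am in [10am,1pm].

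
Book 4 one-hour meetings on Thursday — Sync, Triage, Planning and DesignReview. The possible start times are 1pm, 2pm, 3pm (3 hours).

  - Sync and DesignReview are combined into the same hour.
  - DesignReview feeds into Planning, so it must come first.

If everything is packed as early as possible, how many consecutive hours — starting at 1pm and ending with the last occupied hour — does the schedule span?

2

The precedence chain requires at least 2 distinct hours.
2 works (last occupied hour: 2pm): for example DesignReview -> 1pm, Triage -> 1pm, Planning -> 2pm, Sync -> 1pm.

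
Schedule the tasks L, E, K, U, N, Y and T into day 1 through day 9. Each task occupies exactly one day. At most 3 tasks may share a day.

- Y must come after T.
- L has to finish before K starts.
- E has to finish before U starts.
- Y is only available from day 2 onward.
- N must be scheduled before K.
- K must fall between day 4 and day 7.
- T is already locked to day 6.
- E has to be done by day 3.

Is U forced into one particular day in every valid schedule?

No

U can be day 2 (e.g. N in day 1, K in day 4, T in day 6, U in day 2, Y in day 7, E in day 1, L in day 1) or day 3 (e.g. Y -> day 7, U -> day 3, T -> day 6, N -> day 1, E -> day 1, L -> day 1, K -> day 4).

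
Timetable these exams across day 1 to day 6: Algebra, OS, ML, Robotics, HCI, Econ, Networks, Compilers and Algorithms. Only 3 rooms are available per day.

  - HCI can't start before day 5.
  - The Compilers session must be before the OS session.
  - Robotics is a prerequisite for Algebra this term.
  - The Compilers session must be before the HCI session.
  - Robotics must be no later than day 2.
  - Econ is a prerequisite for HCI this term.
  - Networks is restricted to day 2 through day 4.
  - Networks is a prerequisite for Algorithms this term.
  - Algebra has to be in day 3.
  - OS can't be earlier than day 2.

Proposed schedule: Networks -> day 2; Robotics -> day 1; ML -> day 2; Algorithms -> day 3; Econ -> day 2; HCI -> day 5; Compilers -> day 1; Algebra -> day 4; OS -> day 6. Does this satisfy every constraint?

No — it violates: Algebra has to be in day 3

HCI can't start before day 5 — holds.
Econ is a prerequisite for HCI this term — holds.
Robotics must be no later than day 2 — holds.
Only 3 rooms are available per day — holds.
Algebra has to be in day 3 — violated.
The Compilers session must be before the OS session — holds.
Robotics is a prerequisite for Algebra this term — holds.
OS can't be earlier than day 2 — holds.
Networks is restricted to day 2 through day 4 — holds.
Networks is a prerequisite for Algorithms this term — holds.
The Compilers session must be before the HCI session — holds.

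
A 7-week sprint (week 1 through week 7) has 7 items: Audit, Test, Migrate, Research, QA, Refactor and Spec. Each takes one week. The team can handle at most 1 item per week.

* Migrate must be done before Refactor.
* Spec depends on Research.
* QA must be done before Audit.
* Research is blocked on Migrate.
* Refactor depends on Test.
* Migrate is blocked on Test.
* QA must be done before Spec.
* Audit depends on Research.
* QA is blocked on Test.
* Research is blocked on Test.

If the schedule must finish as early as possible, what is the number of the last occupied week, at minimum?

7

The precedence chain requires at least 4 distinct weeks.
With at most 1 per week and 7 work items, at least 7 weeks are needed.
7 works (last occupied week: week 7): for example QA=week 4; Refactor=week 6; Migrate=week 2; Test=week 1; Audit=week 5; Spec=week 7; Research=week 3.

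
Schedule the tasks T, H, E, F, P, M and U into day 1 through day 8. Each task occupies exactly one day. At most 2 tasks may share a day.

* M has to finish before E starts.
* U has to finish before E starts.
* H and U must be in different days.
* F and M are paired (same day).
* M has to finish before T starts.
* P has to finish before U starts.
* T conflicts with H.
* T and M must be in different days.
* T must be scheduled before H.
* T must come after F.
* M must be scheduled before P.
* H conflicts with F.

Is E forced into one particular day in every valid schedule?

No

E can be day 4 (e.g. F in day 1; P in day 2; E in day 4; M in day 1; T in day 2; H in day 4; U in day 3) or day 5 (e.g. T in day 2, H in day 4, E in day 5, P in day 2, F in day 1, M in day 1, U in day 3).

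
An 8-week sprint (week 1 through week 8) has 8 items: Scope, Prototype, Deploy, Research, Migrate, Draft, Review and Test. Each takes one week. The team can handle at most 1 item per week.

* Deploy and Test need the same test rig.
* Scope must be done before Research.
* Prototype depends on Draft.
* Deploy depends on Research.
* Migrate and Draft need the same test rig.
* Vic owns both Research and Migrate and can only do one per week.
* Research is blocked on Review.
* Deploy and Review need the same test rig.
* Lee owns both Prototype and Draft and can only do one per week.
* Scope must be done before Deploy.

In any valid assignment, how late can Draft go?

Downstream work caps Draft at week 7.
Draft at week 7 is achievable: Review -> week 2; Prototype -> week 8; Research -> week 3; Deploy -> week 4; Migrate -> week 5; Test -> week 6; Scope -> week 1; Draft -> week 7.

week 7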